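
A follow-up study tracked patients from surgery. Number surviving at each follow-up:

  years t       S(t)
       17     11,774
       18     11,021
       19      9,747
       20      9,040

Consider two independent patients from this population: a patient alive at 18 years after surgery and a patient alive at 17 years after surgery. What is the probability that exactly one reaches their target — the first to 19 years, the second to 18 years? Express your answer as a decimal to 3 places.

0.165

p₁ = S(19)/S(18) = 9,747/11,021 = 0.884403; p₂ = S(18)/S(17) = 11,021/11,774 = 0.936046.
P(exactly one) = p₁(1−p₂) + (1−p₁)p₂ = 0.056561 + 0.108204 = 0.164765.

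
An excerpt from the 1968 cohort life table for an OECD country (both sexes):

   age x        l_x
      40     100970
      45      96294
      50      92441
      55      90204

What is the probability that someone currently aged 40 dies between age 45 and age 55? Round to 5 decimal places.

0.06031

This is the probability of reaching 45 but not 55, conditional on being alive at 40: (l_45 − l_55) / l_40.
= (96294 − 90204) / 100970 = 6090 / 100970 = 0.060315.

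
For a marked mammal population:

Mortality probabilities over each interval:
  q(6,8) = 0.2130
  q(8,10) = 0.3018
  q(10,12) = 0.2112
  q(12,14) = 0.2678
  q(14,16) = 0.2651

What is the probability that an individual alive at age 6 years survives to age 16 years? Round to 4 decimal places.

0.2332

The overall survival probability is (1 − 0.2130) × (1 − 0.3018) × (1 − 0.2112) × (1 − 0.2678) × (1 − 0.2651).
= 0.7870 × 0.6982 × 0.7888 × 0.7322 × 0.7349 = 0.233227.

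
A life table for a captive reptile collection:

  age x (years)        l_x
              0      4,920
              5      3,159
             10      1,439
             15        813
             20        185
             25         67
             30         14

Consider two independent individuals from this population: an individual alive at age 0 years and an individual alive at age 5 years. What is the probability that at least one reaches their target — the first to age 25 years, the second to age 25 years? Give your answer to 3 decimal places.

0.035

p₁ = l_25/l_0 = 67/4,920 = 0.013618; p₂ = l_25/l_5 = 67/3,159 = 0.021209.
P(at least one) = 1 − (1−p₁)(1−p₂) = 1 − 0.986382 × 0.978791 = 0.034538.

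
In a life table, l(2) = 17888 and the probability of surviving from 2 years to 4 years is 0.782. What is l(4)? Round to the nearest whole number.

l(4) = l(2) × p = 17888 × 0.782 = 13988.

13988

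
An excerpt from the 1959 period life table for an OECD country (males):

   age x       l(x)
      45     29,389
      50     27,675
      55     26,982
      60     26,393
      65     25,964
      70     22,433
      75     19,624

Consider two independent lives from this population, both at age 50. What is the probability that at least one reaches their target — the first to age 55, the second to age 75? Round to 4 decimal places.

0.9927

p₁ = l(55)/l(50) = 26,982/27,675 = 0.974959; p₂ = l(75)/l(50) = 19,624/27,675 = 0.709088.
P(at least one) = 1 − (1−p₁)(1−p₂) = 1 − 0.025041 × 0.290912 = 0.992715.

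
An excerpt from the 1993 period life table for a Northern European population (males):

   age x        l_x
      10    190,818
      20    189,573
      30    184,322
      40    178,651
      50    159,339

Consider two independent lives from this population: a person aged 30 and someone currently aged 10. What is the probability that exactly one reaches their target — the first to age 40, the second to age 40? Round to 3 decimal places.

p₁ = l_40/l_30 = 178,651/184,322 = 0.969233; p₂ = l_40/l_10 = 178,651/190,818 = 0.936238.
P(exactly one) = p₁(1−p₂) + (1−p₁)p₂ = 0.061800 + 0.028805 = 0.090605.

0.091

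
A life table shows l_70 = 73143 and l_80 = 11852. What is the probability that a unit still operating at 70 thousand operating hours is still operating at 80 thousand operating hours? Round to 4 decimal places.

The conditional survival probability is l_80/l_70 = 11852/73143 = 0.162039.

0.1620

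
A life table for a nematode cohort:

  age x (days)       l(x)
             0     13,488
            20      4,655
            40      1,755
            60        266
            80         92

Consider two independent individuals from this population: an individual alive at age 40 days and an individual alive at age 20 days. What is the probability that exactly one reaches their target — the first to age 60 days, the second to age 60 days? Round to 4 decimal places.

p₁ = l(60)/l(40) = 266/1,755 = 0.151567; p₂ = l(60)/l(20) = 266/4,655 = 0.057143.
P(exactly one) = p₁(1−p₂) + (1−p₁)p₂ = 0.142906 + 0.048482 = 0.191388.

0.1914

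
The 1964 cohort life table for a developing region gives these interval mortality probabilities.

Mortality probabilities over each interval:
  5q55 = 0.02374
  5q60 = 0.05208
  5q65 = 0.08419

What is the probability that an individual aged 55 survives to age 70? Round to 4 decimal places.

15p55 = (1 − 0.02374) × (1 − 0.05208) × (1 − 0.08419).
= 0.97626 × 0.94792 × 0.91581 = 0.847506.

0.8475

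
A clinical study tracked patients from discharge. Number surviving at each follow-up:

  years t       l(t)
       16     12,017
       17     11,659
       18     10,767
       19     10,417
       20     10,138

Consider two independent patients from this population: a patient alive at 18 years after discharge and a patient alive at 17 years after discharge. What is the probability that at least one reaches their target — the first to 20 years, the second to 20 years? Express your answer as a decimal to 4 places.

p₁ = l(20)/l(18) = 10,138/10,767 = 0.941581; p₂ = l(20)/l(17) = 10,138/11,659 = 0.869543.
P(at least one) = 1 − (1−p₁)(1−p₂) = 1 − 0.058419 × 0.130457 = 0.992379.

0.9924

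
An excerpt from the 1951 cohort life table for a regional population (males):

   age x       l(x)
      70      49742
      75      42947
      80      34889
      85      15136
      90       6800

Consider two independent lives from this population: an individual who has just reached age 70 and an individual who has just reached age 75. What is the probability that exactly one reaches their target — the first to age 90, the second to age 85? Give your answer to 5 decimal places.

p₁ = l(90)/l(70) = 6800/49742 = 0.136705; p₂ = l(85)/l(75) = 15136/42947 = 0.352434.
P(exactly one) = p₁(1−p₂) + (1−p₁)p₂ = 0.088526 + 0.304255 = 0.392780.

0.39278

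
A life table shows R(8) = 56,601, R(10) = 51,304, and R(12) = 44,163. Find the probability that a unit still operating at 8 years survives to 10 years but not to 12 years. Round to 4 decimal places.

This is the probability of reaching 10 but not 12, conditional on being operational at 8: (R(10) − R(12)) / R(8).
= (51,304 − 44,163) / 56,601 = 7,141 / 56,601 = 0.126164.

0.1262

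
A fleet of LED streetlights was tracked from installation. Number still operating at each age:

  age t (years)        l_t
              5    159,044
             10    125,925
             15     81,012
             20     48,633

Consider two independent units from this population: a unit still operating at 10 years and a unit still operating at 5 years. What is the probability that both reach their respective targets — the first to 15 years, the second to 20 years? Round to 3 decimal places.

0.197

p₁ = l_15/l_10 = 81,012/125,925 = 0.643335; p₂ = l_20/l_5 = 48,633/159,044 = 0.305783.
P(both) = p₁ × p₂ = 0.643335 × 0.305783 = 0.196721.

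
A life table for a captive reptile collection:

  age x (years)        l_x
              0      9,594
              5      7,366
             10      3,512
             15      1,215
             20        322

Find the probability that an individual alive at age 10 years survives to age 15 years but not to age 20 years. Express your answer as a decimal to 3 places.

This is the probability of reaching 15 but not 20, conditional on being alive at 10: (l_15 − l_20) / l_10.
= (1,215 − 322) / 3,512 = 893 / 3,512 = 0.254271.

0.254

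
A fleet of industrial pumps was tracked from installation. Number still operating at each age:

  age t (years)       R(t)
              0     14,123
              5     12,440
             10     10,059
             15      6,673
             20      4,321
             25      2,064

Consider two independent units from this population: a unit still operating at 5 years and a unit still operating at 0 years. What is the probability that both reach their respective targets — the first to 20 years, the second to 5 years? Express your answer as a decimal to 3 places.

0.306

p₁ = R(20)/R(5) = 4,321/12,440 = 0.347347; p₂ = R(5)/R(0) = 12,440/14,123 = 0.880833.
P(both) = p₁ × p₂ = 0.347347 × 0.880833 = 0.305955.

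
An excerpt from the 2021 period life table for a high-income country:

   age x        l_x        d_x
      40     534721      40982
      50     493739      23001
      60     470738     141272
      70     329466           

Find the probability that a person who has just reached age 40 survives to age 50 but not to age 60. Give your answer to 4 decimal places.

0.0430

We want 10|10q40 = (l_50 − l_60)/l_40.
This is the probability of reaching 50 but not 60, conditional on being alive at 40: (l_50 − l_60) / l_40.
= (493739 − 470738) / 534721 = 23001 / 534721 = 0.043015.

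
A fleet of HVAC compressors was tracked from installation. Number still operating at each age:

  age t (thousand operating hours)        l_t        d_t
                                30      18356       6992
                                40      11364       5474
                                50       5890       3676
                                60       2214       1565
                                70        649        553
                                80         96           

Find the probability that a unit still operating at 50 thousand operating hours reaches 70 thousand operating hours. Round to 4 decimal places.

0.1102

The conditional survival probability is l_70/l_50 = 649/5890 = 0.110187.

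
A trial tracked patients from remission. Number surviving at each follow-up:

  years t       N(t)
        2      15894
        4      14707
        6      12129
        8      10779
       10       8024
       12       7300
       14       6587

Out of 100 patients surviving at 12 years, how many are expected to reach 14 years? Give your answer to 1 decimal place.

90.2

The relevant probability is 6587/7300 = 0.902329.
Expected number = 100 × 0.902329 = 90.2.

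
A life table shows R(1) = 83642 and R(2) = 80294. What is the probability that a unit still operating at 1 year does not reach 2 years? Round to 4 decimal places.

0.0400

P(fail before 2 | operational at 1) = 1 − R(2)/R(1) = 1 − 80294/83642 = (3348)/83642 = 0.040028.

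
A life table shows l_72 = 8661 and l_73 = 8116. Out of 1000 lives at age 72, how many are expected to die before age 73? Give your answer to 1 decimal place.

62.9

The relevant probability is 1 − 8116/8661 = 0.062926.
Expected number = 1000 × 0.062926 = 62.9.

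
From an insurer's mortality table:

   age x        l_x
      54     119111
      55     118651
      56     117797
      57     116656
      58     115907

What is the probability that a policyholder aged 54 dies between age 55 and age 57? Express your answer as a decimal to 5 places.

0.01675

We want 1|2q54 = (l_55 − l_57)/l_54.
This is the probability of reaching 55 but not 57, conditional on being alive at 54: (l_55 − l_57) / l_54.
= (118651 − 116656) / 119111 = 1995 / 119111 = 0.016749.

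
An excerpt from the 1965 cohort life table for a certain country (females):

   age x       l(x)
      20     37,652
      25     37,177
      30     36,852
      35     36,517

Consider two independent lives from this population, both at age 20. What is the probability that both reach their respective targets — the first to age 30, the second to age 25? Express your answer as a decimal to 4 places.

p₁ = l(30)/l(20) = 36,852/37,652 = 0.978753; p₂ = l(25)/l(20) = 37,177/37,652 = 0.987384.
P(both) = p₁ × p₂ = 0.978753 × 0.987384 = 0.966405.

0.9664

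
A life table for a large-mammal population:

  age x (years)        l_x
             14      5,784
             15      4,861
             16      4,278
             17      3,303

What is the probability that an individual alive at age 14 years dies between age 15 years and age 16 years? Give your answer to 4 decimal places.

This is the probability of reaching 15 but not 16, conditional on being alive at 14: (l_15 − l_16) / l_14.
= (4,861 − 4,278) / 5,784 = 583 / 5,784 = 0.100795.

0.1008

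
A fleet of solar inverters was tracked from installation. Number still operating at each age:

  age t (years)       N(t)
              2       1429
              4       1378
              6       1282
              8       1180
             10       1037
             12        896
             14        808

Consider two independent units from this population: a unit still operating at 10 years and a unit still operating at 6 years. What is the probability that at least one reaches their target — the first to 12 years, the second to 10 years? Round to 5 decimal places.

0.97402

p₁ = N(12)/N(10) = 896/1037 = 0.864031; p₂ = N(10)/N(6) = 1037/1282 = 0.808892.
P(at least one) = 1 − (1−p₁)(1−p₂) = 1 − 0.135969 × 0.191108 = 0.974015.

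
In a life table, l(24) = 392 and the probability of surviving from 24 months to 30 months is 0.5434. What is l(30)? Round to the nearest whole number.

213

l(30) = l(24) × p = 392 × 0.5434 = 213.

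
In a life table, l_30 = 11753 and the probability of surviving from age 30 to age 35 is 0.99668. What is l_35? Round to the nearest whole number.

l_35 = l_30 × p = 11753 × 0.99668 = 11714.

11714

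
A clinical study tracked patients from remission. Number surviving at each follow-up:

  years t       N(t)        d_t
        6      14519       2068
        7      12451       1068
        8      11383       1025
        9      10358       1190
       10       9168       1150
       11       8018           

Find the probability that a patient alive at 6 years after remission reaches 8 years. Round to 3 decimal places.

The conditional survival probability is N(8)/N(6) = 11383/14519 = 0.784007.

0.784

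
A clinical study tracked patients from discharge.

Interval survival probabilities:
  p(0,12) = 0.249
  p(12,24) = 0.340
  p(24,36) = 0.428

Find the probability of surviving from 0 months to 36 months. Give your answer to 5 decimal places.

Chaining the interval survival probabilities: 0.249 × 0.340 × 0.428.
= 0.036234.

0.03623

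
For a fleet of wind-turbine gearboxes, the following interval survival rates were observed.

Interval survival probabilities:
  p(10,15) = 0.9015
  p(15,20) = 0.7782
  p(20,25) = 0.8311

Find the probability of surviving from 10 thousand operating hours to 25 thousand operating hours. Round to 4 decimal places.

0.5831

P(survive 10→25) = 0.9015 × 0.7782 × 0.8311.
= 0.583056.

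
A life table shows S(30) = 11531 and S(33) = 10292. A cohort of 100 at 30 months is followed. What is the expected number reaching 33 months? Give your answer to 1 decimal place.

89.3

The relevant probability is 10292/11531 = 0.892551.
Expected number = 100 × 0.892551 = 89.3.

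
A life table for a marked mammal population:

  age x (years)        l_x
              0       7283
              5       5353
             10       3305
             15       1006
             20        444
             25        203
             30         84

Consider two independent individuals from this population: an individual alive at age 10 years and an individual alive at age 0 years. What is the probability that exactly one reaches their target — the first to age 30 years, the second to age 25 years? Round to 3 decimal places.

0.052

p₁ = l_30/l_10 = 84/3305 = 0.025416; p₂ = l_25/l_0 = 203/7283 = 0.027873.
P(exactly one) = p₁(1−p₂) + (1−p₁)p₂ = 0.024708 + 0.027165 = 0.051872.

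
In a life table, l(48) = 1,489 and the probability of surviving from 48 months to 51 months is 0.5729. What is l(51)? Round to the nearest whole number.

853

l(51) = l(48) × p = 1,489 × 0.5729 = 853.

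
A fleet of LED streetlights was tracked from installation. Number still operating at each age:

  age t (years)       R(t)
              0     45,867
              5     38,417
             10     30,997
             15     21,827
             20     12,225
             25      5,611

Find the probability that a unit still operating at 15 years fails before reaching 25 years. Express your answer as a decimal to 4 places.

0.7429

P(fail before 25 | operational at 15) = 1 − R(25)/R(15) = 1 − 5,611/21,827 = (16,216)/21,827 = 0.742933.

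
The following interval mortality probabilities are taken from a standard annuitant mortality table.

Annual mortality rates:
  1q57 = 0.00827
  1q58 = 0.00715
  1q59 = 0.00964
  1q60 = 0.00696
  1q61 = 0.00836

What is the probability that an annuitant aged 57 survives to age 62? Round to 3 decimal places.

The overall survival probability is (1 − 0.00827) × (1 − 0.00715) × (1 − 0.00964) × (1 − 0.00696) × (1 − 0.00836).
= 0.99173 × 0.99285 × 0.99036 × 0.99304 × 0.99164 = 0.960265.

0.960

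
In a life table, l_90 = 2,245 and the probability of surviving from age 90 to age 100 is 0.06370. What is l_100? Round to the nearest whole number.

l_100 = l_90 × p = 2,245 × 0.06370 = 143.

143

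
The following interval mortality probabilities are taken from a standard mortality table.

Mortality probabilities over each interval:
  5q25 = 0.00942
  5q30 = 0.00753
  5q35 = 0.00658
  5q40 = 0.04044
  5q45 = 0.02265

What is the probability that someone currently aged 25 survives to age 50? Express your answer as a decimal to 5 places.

0.91593

Chaining the interval survival probabilities: (1 − 0.00942) × (1 − 0.00753) × (1 − 0.00658) × (1 − 0.04044) × (1 − 0.02265).
= 0.99058 × 0.99247 × 0.99342 × 0.95956 × 0.97735 = 0.915930.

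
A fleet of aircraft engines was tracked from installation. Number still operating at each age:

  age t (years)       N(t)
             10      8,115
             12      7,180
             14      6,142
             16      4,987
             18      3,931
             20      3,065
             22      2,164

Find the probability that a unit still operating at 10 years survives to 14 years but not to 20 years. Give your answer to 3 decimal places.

This is the probability of reaching 14 but not 20, conditional on being operational at 10: (N(14) − N(20)) / N(10).
= (6,142 − 3,065) / 8,115 = 3,077 / 8,115 = 0.379174.

0.379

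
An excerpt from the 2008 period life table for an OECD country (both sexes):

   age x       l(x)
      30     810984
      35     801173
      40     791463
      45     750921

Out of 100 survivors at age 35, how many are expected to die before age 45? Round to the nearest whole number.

The relevant probability is 1 − 750921/801173 = 0.062723.
Expected number = 100 × 0.062723 = 6.

6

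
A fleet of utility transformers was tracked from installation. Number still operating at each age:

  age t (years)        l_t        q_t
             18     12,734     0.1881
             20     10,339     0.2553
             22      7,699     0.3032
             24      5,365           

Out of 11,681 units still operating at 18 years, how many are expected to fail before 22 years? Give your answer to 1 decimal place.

The relevant probability is 1 − 7,699/12,734 = 0.395398.
Expected number = 11,681 × 0.395398 = 4618.6.

4618.6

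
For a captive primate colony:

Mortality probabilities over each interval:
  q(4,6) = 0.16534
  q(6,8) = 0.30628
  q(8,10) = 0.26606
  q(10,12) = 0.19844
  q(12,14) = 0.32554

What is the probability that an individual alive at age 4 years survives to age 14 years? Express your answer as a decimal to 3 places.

0.230

Survival from 4 to 14 is the product of surviving each interval: (1 − 0.16534) × (1 − 0.30628) × (1 − 0.26606) × (1 − 0.19844) × (1 − 0.32554).
= 0.83466 × 0.69372 × 0.73394 × 0.80156 × 0.67446 = 0.229745.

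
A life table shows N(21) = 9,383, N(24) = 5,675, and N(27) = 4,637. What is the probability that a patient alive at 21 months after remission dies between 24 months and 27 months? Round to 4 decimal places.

0.1106

This is the probability of reaching 24 but not 27, conditional on being alive at 21: (N(24) − N(27)) / N(21).
= (5,675 − 4,637) / 9,383 = 1,038 / 9,383 = 0.110626.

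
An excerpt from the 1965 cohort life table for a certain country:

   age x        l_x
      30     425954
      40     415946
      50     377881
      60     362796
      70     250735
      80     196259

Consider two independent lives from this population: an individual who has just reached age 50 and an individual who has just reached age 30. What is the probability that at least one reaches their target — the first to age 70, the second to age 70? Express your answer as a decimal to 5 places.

0.86159

p₁ = l_70/l_50 = 250735/377881 = 0.663529; p₂ = l_70/l_30 = 250735/425954 = 0.588643.
P(at least one) = 1 − (1−p₁)(1−p₂) = 1 − 0.336471 × 0.411357 = 0.861590.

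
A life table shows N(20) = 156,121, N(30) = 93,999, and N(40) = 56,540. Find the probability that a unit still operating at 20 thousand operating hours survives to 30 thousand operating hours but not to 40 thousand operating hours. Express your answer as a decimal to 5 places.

0.23994

This is the probability of reaching 30 but not 40, conditional on being operational at 20: (N(30) − N(40)) / N(20).
= (93,999 − 56,540) / 156,121 = 37,459 / 156,121 = 0.239936.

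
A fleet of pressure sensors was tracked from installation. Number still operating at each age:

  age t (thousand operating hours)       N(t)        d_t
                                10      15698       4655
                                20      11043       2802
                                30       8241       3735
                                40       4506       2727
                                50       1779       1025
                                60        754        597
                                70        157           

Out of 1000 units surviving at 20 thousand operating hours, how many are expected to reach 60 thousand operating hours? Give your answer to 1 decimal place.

68.3

The relevant probability is 754/11043 = 0.068279.
Expected number = 1000 × 0.068279 = 68.3.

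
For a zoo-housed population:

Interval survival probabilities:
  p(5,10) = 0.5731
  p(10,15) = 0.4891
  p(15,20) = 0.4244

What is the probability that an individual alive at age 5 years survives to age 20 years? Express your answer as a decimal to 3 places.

0.119

Chaining the interval survival probabilities: 0.5731 × 0.4891 × 0.4244.
= 0.118961.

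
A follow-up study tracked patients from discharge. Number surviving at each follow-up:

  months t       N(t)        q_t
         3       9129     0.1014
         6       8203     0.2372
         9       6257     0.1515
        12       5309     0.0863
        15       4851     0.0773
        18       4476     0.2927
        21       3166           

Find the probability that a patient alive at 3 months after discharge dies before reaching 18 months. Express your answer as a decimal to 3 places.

0.510

P(die before 18 | alive at 3) = 1 − N(18)/N(3) = 1 − 4476/9129 = (4653)/9129 = 0.509694.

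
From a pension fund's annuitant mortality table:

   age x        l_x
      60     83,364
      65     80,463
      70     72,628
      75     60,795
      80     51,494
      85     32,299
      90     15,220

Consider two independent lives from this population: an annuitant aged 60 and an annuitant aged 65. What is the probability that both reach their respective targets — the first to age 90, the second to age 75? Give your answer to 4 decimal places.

0.1379

p₁ = l_90/l_60 = 15,220/83,364 = 0.182573; p₂ = l_75/l_65 = 60,795/80,463 = 0.755565.
P(both) = p₁ × p₂ = 0.182573 × 0.755565 = 0.137946.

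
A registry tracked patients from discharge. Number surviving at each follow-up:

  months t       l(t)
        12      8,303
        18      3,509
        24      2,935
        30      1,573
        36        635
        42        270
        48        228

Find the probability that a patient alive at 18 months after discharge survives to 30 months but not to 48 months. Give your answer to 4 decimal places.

0.3833

This is the probability of reaching 30 but not 48, conditional on being alive at 18: (l(30) − l(48)) / l(18).
= (1,573 − 228) / 3,509 = 1,345 / 3,509 = 0.383300.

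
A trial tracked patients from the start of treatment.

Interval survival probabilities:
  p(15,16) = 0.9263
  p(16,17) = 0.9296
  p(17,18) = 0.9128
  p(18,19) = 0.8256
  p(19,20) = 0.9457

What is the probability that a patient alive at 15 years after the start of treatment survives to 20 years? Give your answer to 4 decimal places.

The overall survival probability is 0.9263 × 0.9296 × 0.9128 × 0.8256 × 0.9457.
= 0.613686.

0.6137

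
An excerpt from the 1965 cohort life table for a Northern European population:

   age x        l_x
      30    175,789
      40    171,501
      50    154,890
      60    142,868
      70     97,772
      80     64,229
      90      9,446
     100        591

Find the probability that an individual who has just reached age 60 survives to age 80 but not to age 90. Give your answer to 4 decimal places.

0.3835

This is the probability of reaching 80 but not 90, conditional on being alive at 60: (l_80 − l_90) / l_60.
= (64,229 − 9,446) / 142,868 = 54,783 / 142,868 = 0.383452.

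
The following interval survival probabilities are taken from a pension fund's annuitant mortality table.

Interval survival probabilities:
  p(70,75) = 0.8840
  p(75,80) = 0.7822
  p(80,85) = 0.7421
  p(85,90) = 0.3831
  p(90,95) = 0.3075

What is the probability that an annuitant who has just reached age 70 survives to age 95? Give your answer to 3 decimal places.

P(survive 70→95) = 0.8840 × 0.7822 × 0.7421 × 0.3831 × 0.3075.
= 0.060449.

0.060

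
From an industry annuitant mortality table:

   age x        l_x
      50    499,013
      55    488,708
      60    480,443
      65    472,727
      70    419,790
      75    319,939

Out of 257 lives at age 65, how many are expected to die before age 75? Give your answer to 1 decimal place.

The relevant probability is 1 − 319,939/472,727 = 0.323206.
Expected number = 257 × 0.323206 = 83.1.

83.1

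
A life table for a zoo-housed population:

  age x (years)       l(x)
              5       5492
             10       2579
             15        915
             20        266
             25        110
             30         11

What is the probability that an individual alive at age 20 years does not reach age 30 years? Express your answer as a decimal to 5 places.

P(die before 30 | alive at 20) = 1 − l(30)/l(20) = 1 − 11/266 = (255)/266 = 0.958647.

0.95865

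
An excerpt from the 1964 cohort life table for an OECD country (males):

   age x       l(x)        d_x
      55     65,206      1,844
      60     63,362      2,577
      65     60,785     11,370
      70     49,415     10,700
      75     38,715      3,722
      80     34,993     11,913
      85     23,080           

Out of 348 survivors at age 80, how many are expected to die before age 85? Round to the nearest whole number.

118

The relevant probability is 1 − 23,080/34,993 = 0.340440.
Expected number = 348 × 0.340440 = 118.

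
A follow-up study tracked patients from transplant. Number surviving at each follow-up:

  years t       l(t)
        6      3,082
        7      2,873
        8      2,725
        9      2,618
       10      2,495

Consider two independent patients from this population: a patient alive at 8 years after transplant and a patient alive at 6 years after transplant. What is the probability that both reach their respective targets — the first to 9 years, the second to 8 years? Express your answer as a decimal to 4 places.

0.8494

p₁ = l(9)/l(8) = 2,618/2,725 = 0.960734; p₂ = l(8)/l(6) = 2,725/3,082 = 0.884166.
P(both) = p₁ × p₂ = 0.960734 × 0.884166 = 0.849448.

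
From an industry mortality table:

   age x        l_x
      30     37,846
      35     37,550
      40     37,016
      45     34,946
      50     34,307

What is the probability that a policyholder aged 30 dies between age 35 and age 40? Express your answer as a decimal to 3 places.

We want 5|5q30 = (l_35 − l_40)/l_30.
This is the probability of reaching 35 but not 40, conditional on being alive at 30: (l_35 − l_40) / l_30.
= (37,550 − 37,016) / 37,846 = 534 / 37,846 = 0.014110.

0.014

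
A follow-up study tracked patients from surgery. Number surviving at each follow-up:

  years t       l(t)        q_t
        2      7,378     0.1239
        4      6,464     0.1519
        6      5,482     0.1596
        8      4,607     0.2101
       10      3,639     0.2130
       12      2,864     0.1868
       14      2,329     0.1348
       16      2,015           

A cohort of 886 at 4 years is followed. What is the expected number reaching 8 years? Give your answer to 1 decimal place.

631.5

The relevant probability is 4,607/6,464 = 0.712717.
Expected number = 886 × 0.712717 = 631.5.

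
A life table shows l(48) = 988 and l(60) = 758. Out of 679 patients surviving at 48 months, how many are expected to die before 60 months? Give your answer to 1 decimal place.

158.1

The relevant probability is 1 − 758/988 = 0.232794.
Expected number = 679 × 0.232794 = 158.1.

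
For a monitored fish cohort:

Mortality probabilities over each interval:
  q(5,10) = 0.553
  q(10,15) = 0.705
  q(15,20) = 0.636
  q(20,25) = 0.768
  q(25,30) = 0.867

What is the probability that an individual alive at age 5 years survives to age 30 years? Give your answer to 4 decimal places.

The overall survival probability is (1 − 0.553) × (1 − 0.705) × (1 − 0.636) × (1 − 0.768) × (1 − 0.867).
= 0.447 × 0.295 × 0.364 × 0.232 × 0.133 = 0.001481.

0.0015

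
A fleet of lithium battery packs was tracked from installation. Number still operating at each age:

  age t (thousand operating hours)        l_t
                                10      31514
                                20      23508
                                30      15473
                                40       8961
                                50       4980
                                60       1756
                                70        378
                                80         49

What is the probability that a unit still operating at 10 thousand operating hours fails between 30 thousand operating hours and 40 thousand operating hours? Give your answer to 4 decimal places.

0.2066

This is the probability of reaching 30 but not 40, conditional on being operational at 10: (l_30 − l_40) / l_10.
= (15473 − 8961) / 31514 = 6512 / 31514 = 0.206638.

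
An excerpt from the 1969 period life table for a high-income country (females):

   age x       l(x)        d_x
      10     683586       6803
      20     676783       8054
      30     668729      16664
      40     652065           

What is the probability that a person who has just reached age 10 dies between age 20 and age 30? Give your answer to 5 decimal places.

0.01178

This is the probability of reaching 20 but not 30, conditional on being alive at 10: (l(20) − l(30)) / l(10).
= (676783 − 668729) / 683586 = 8054 / 683586 = 0.011782.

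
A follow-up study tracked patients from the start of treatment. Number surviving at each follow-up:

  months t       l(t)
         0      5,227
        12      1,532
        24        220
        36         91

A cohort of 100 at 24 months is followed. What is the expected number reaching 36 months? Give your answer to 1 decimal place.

The relevant probability is 91/220 = 0.413636.
Expected number = 100 × 0.413636 = 41.4.

41.4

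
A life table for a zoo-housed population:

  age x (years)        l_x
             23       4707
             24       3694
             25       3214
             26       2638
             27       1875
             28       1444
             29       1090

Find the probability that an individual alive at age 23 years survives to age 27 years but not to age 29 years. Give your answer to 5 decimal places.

0.16677

This is the probability of reaching 27 but not 29, conditional on being alive at 23: (l_27 − l_29) / l_23.
= (1875 − 1090) / 4707 = 785 / 4707 = 0.166773.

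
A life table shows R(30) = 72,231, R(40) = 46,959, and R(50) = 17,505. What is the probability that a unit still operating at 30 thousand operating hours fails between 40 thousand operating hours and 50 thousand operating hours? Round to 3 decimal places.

0.408

This is the probability of reaching 40 but not 50, conditional on being operational at 30: (R(40) − R(50)) / R(30).
= (46,959 − 17,505) / 72,231 = 29,454 / 72,231 = 0.407775.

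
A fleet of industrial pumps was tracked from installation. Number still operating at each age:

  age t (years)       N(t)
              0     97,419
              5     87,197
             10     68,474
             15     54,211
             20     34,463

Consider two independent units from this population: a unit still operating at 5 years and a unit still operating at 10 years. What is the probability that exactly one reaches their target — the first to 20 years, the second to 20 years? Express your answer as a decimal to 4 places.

0.5007

p₁ = N(20)/N(5) = 34,463/87,197 = 0.395231; p₂ = N(20)/N(10) = 34,463/68,474 = 0.503301.
P(exactly one) = p₁(1−p₂) + (1−p₁)p₂ = 0.196311 + 0.304381 = 0.500692.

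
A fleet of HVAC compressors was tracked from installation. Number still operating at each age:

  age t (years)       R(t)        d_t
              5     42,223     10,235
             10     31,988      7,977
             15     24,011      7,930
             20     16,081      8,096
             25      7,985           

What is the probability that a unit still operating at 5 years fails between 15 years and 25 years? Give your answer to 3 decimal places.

This is the probability of reaching 15 but not 25, conditional on being operational at 5: (R(15) − R(25)) / R(5).
= (24,011 − 7,985) / 42,223 = 16,026 / 42,223 = 0.379556.

0.380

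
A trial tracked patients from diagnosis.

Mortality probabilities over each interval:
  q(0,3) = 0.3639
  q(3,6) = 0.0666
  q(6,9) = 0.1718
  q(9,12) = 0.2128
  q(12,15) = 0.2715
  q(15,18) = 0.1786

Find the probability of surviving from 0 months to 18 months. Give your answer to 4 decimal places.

0.2316

P(survive 0→18) = (1 − 0.3639) × (1 − 0.0666) × (1 − 0.1718) × (1 − 0.2128) × (1 − 0.2715) × (1 − 0.1786).
= 0.6361 × 0.9334 × 0.8282 × 0.7872 × 0.7285 × 0.8214 = 0.231632.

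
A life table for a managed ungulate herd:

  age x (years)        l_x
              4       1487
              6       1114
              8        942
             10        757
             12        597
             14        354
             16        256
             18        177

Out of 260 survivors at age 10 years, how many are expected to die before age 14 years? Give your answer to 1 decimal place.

The relevant probability is 1 − 354/757 = 0.532365.
Expected number = 260 × 0.532365 = 138.4.

138.4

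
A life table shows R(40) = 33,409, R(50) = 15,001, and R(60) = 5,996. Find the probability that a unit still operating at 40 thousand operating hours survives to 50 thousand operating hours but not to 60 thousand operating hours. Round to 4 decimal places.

0.2695

This is the probability of reaching 50 but not 60, conditional on being operational at 40: (R(50) − R(60)) / R(40).
= (15,001 − 5,996) / 33,409 = 9,005 / 33,409 = 0.269538.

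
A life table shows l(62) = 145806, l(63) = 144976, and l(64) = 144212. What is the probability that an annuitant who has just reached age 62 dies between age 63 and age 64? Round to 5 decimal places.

0.00524

This is the probability of reaching 63 but not 64, conditional on being alive at 62: (l(63) − l(64)) / l(62).
= (144976 − 144212) / 145806 = 764 / 145806 = 0.005240.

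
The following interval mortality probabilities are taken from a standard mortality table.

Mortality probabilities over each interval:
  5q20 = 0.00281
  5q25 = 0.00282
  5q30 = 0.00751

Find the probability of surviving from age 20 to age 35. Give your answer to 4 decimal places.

0.9869

Chaining the interval survival probabilities: (1 − 0.00281) × (1 − 0.00282) × (1 − 0.00751).
= 0.99719 × 0.99718 × 0.99249 = 0.986910.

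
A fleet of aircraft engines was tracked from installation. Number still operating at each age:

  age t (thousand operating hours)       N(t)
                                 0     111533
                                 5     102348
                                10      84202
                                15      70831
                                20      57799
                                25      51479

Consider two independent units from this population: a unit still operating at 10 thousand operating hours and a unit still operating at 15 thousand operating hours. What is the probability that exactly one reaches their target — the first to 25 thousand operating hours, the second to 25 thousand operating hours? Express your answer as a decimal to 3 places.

p₁ = N(25)/N(10) = 51479/84202 = 0.611375; p₂ = N(25)/N(15) = 51479/70831 = 0.726786.
P(exactly one) = p₁(1−p₂) + (1−p₁)p₂ = 0.167036 + 0.282447 = 0.449483.

0.449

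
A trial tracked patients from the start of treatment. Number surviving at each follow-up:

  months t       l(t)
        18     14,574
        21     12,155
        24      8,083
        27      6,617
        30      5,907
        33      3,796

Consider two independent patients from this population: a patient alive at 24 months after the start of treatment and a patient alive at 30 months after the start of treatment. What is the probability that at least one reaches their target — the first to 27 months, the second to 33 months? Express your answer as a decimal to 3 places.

p₁ = l(27)/l(24) = 6,617/8,083 = 0.818632; p₂ = l(33)/l(30) = 3,796/5,907 = 0.642627.
P(at least one) = 1 − (1−p₁)(1−p₂) = 1 − 0.181368 × 0.357373 = 0.935184.

0.935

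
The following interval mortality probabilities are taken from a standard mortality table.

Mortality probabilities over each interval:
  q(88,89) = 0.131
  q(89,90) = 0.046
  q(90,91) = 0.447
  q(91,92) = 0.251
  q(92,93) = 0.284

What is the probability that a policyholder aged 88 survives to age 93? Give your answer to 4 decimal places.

0.2459

P(survive 88→93) = (1 − 0.131) × (1 − 0.046) × (1 − 0.447) × (1 − 0.251) × (1 − 0.284).
= 0.869 × 0.954 × 0.553 × 0.749 × 0.716 = 0.245860.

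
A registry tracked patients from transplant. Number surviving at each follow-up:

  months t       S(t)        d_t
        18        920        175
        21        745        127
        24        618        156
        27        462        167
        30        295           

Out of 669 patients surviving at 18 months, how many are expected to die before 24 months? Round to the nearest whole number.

220

The relevant probability is 1 − 618/920 = 0.328261.
Expected number = 669 × 0.328261 = 220.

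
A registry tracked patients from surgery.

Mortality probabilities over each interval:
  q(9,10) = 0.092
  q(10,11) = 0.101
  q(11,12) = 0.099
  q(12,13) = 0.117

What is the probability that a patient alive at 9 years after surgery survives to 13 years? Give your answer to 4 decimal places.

0.6494

Chaining the interval survival probabilities: (1 − 0.092) × (1 − 0.101) × (1 − 0.099) × (1 − 0.117).
= 0.908 × 0.899 × 0.901 × 0.883 = 0.649428.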